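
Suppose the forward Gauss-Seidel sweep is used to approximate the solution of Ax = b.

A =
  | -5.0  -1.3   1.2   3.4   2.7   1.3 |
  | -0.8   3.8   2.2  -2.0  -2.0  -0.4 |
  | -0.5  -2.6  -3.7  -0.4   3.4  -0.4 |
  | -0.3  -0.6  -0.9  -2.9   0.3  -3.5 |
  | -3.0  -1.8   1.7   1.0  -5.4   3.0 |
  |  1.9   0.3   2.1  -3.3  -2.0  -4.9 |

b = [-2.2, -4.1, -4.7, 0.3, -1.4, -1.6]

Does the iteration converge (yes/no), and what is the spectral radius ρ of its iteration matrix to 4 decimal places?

no, ρ = 1.1215

Split A = D + L + U, D = diag(-5, 3.8, -3.7, -2.9, -5.4, -4.9).
T_GS = -(D+L)⁻¹U: row 0 first, T[0,1] = -(-1.3)/(-5) = -0.2600; later rows by forward substitution.
  T[0,:] = [+0.0000, -0.2600, +0.2400, +0.6800, +0.5400, +0.2600]
  T[1,:] = [+0.0000, -0.0547, -0.5284, +0.6695, +0.6400, +0.1600]
  T[2,:] = [+0.0000, +0.0736, +0.3389, -0.6704, +0.3962, -0.2557]
  T[3,:] = [+0.0000, +0.0154, -0.0207, -0.0008, -0.2078, -1.1875]
  T[4,:] = [+0.0000, +0.1887, +0.1457, -0.8121, -0.4271, +0.0574]
  T[5,:] = [+0.0000, -0.1600, +0.1604, +0.3493, +0.7326, +0.7774]
|eigenvalues of T|: 1.1215, 0.5884, 0.5884, 0.2953, 0.0032, 0.0000.
spectral radius ρ = 1.1215; 1.1215 > 1: divergent.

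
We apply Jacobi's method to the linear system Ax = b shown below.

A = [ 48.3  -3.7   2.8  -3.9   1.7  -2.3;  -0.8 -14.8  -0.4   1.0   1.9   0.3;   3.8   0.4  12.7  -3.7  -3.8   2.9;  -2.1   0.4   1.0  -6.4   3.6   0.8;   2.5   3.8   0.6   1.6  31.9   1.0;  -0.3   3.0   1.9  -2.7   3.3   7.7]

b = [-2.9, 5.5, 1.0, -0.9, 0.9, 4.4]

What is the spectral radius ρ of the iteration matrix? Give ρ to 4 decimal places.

0.4737

Split A = D + L + U, D = diag(48.3, -14.8, 12.7, -6.4, 31.9, 7.7).
T_J = -D⁻¹(L+U): T[1,5] = -(0.3)/(-14.8) = +0.0203; T[1,1] = 0.
  T[0,:] = [+0.0000  +0.0766  -0.0580  +0.0807  -0.0352  +0.0476]
  T[1,:] = [-0.0541  +0.0000  -0.0270  +0.0676  +0.1284  +0.0203]
  T[2,:] = [-0.2992  -0.0315  +0.0000  +0.2913  +0.2992  -0.2283]
  T[3,:] = [-0.3281  +0.0625  +0.1562  +0.0000  +0.5625  +0.1250]
  T[4,:] = [-0.0784  -0.1191  -0.0188  -0.0502  +0.0000  -0.0313]
  T[5,:] = [+0.0390  -0.3896  -0.2468  +0.3506  -0.4286  +0.0000]
|roots of det(T-λI)|: 0.4737, 0.2405, 0.2405, 0.2185, 0.2185, 0.0572.
spectral radius ρ = 0.4737; 0.4737 < 1 ⇒ converges.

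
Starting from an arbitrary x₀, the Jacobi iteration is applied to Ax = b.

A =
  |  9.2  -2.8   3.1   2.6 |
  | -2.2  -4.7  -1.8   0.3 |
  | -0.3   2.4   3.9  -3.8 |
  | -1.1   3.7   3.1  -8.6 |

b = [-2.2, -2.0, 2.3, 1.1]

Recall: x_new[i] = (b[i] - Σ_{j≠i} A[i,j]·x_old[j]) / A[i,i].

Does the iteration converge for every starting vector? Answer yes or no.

yes

Let D = diag(9.2, -4.7, 3.9, -8.6); L, U the strict triangles.
T_J = -D⁻¹(L+U): T[2,3] = -(-3.8)/(3.9) = +0.9744; T[2,2] = 0.
  T[0,:] = [+0.0000, +0.3043, -0.3370, -0.2826]
  T[1,:] = [-0.4681, +0.0000, -0.3830, +0.0638]
  T[2,:] = [+0.0769, -0.6154, +0.0000, +0.9744]
  T[3,:] = [-0.1279, +0.4302, +0.3605, +0.0000]
|eigenvalues of T|: 0.9018, 0.6443, 0.4064, 0.4064.
ρ = 0.9018; 0.9018 < 1: convergent.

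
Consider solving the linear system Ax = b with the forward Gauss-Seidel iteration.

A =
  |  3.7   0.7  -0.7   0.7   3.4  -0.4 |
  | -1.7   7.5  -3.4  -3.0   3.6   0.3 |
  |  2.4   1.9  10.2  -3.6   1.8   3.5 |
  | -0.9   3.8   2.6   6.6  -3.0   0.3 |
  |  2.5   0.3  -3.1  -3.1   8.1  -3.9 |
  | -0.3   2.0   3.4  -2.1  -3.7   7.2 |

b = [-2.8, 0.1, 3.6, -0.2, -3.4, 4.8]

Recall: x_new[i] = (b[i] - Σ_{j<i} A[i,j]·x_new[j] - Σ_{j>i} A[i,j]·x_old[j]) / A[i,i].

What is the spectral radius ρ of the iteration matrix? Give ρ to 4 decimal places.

0.8657

Split A = D + L + U, D = diag(3.7, 7.5, 10.2, 6.6, 8.1, 7.2).
Gauss-Seidel: T = -(D+L)⁻¹U, row 0 first, T[0,2] = -(-0.7)/(3.7) = +0.1892; later rows by forward substitution.
  T[0,:] = [+0.0000 -0.1892 +0.1892 -0.1892 -0.9189 +0.1081]
  T[1,:] = [+0.0000 -0.0429 +0.4962 +0.3571 -0.6883 -0.0155]
  T[2,:] = [+0.0000 +0.0525 -0.1369 +0.3309 +0.1680 -0.3657]
  T[3,:] = [+0.0000 -0.0218 -0.2060 -0.3618 +0.6594 +0.1223]
  T[4,:] = [+0.0000 +0.0717 -0.2080 +0.0334 +0.6257 +0.3555]
  T[5,:] = [+0.0000 +0.0097 -0.2322 -0.3517 +0.5875 +0.3999]
|roots of det(T-λI)|: 0.8657, 0.3526, 0.2357, 0.2238, 0.0171, 0.0000.
ρ = 0.8657; 0.8657 < 1 ⇒ converges.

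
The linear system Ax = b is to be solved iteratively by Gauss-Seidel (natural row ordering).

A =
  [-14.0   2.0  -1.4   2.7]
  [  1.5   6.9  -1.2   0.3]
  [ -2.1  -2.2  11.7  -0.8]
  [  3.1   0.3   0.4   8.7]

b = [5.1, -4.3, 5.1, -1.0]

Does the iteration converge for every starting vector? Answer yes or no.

yes

Diagonal D = diag(-14, 6.9, 11.7, 8.7); L, U strict lower/upper.
Gauss-Seidel: T = -(D+L)⁻¹U, row 0 first, T[0,3] = -(2.7)/(-14) = +0.1929; later rows by forward substitution.
  T[0,:] = [+0.0000  +0.1429  -0.1000  +0.1929]
  T[1,:] = [+0.0000  -0.0311  +0.1957  -0.0854]
  T[2,:] = [+0.0000  +0.0198  +0.0188  +0.0869]
  T[3,:] = [+0.0000  -0.0507  +0.0280  -0.0698]
moduli |λ_i(T)| = 0.1663, 0.0603, 0.0603, 0.0000.
ρ(T) = max|λ| = 0.1663; 0.1663 < 1, so it converges for any x₀.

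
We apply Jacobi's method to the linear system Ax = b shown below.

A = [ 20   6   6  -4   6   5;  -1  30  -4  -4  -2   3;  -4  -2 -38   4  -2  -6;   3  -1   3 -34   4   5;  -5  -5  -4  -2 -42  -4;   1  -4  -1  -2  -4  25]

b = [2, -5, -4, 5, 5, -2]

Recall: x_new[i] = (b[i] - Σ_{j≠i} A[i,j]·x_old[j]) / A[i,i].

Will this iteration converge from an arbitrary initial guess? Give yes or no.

A = D + L + U where D = diag(20, 30, -38, -34, -42, 25).
Jacobi: T = -D⁻¹(L+U), T[1,2] = -(-4)/(30) = +0.1333; T[1,1] = 0.
  T[0,:] = [+0.0000  -0.3000  -0.3000  +0.2000  -0.3000  -0.2500]
  T[1,:] = [+0.0333  +0.0000  +0.1333  +0.1333  +0.0667  -0.1000]
  T[2,:] = [-0.1053  -0.0526  +0.0000  +0.1053  -0.0526  -0.1579]
  T[3,:] = [+0.0882  -0.0294  +0.0882  +0.0000  +0.1176  +0.1471]
  T[4,:] = [-0.1190  -0.1190  -0.0952  -0.0476  +0.0000  -0.0952]
  T[5,:] = [-0.0400  +0.1600  +0.0400  +0.0800  +0.1600  +0.0000]
moduli |λ_i(T)| = 0.3547, 0.2038, 0.2027, 0.2027, 0.1087, 0.1087.
ρ = 0.3547; 0.3547 < 1, so it converges for any x₀.

yes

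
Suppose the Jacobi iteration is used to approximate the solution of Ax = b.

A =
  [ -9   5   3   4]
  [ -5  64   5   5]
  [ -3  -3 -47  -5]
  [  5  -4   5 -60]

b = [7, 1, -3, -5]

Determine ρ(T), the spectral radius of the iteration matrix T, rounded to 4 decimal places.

0.3190

Write A = D+L+U with D = diag(-9, 64, -47, -60).
T_J = -D⁻¹(L+U): T[3,2] = -(5)/(-60) = +0.0833; T[3,3] = 0.
  T[0,:] = [+0.0000  +0.5556  +0.3333  +0.4444]
  T[1,:] = [+0.0781  +0.0000  -0.0781  -0.0781]
  T[2,:] = [-0.0638  -0.0638  +0.0000  -0.1064]
  T[3,:] = [+0.0833  -0.0667  +0.0833  +0.0000]
eigenvalue magnitudes: 0.3190, 0.1780, 0.1271, 0.1271.
ρ = 0.3190; 0.3190 < 1, so it converges for any x₀.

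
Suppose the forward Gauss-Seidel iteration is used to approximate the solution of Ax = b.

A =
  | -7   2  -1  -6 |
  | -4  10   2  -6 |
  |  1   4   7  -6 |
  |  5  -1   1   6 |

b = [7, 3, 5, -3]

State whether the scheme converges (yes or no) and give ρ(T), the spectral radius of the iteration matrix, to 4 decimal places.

Split A = D + L + U, D = diag(-7, 10, 7, 6).
GS T = -(D+L)⁻¹U: row 0 first, T[0,3] = -(-6)/(-7) = -0.8571; later rows by forward substitution.
  T[0,:] = [+0.0000 +0.2857 -0.1429 -0.8571]
  T[1,:] = [+0.0000 +0.1143 -0.2571 +0.2571]
  T[2,:] = [+0.0000 -0.1061 +0.1673 +0.8327]
  T[3,:] = [+0.0000 -0.2014 +0.0483 +0.6184]
|eigenvalues of T|: 0.7338, 0.2358, 0.2358, 0.0000.
ρ(T) = max|λ| = 0.7338; 0.7338 < 1, so it converges for any x₀.

yes, ρ = 0.7338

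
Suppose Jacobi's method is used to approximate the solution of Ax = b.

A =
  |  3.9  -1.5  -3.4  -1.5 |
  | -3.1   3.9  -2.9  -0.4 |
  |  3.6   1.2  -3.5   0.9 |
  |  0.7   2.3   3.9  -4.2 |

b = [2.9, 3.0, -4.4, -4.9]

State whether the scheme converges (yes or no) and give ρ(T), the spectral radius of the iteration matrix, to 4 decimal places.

Let D = diag(3.9, 3.9, -3.5, -4.2); L, U the strict triangles.
T_J = -D⁻¹(L+U): T[1,2] = -(-2.9)/(3.9) = +0.7436; T[1,1] = 0.
  T[0,:] = [+0.0000 +0.3846 +0.8718 +0.3846]
  T[1,:] = [+0.7949 +0.0000 +0.7436 +0.1026]
  T[2,:] = [+1.0286 +0.3429 +0.0000 +0.2571]
  T[3,:] = [+0.1667 +0.5476 +0.9286 +0.0000]
eigenvalue magnitudes: 1.6370, 0.8517, 0.4412, 0.4412.
ρ = 1.6370; 1.6370 > 1: divergent.

no, ρ = 1.6370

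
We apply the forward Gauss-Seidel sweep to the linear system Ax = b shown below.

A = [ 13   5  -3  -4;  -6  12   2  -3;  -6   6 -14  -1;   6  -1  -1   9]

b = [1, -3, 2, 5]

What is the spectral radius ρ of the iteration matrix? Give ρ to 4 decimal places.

Diagonal D = diag(13, 12, -14, 9); L, U strict lower/upper.
GS T = -(D+L)⁻¹U: row 0 first, T[0,3] = -(-4)/(13) = +0.3077; later rows by forward substitution.
  T[0,:] = [+0.0000, -0.3846, +0.2308, +0.3077]
  T[1,:] = [+0.0000, -0.1923, -0.0513, +0.4038]
  T[2,:] = [+0.0000, +0.0824, -0.1209, -0.0302]
  T[3,:] = [+0.0000, +0.2442, -0.1730, -0.1636]
|λ(T)| sorted: 0.5141, 0.0979, 0.0606, 0.0000.
ρ(T) = max|λ| = 0.5141; 0.5141 < 1: convergent.

0.5141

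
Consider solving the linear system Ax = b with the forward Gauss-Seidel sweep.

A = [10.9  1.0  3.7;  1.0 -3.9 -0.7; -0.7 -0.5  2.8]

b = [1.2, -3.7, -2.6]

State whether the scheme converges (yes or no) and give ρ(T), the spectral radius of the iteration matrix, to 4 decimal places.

yes, ρ = 0.1790

Write A = D+L+U with D = diag(10.9, -3.9, 2.8).
GS T = -(D+L)⁻¹U: row 0 first, T[0,1] = -(1)/(10.9) = -0.0917; later rows by forward substitution.
  T[0,:] = [+0.0000, -0.0917, -0.3394]
  T[1,:] = [+0.0000, -0.0235, -0.2665]
  T[2,:] = [+0.0000, -0.0271, -0.1325]
|roots of det(T-λI)|: 0.1790, 0.0230, 0.0000.
ρ(T) = max|λ| = 0.1790; 0.1790 < 1 ⇒ converges.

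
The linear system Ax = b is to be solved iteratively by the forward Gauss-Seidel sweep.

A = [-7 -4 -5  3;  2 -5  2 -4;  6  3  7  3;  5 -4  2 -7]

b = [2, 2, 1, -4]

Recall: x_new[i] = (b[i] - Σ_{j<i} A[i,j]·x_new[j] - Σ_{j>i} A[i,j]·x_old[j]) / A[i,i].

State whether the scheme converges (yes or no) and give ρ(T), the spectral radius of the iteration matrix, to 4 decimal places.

no, ρ = 1.1672

Write A = D+L+U with D = diag(-7, -5, 7, -7).
T_GS = -(D+L)⁻¹U: row 0 first, T[0,3] = -(3)/(-7) = +0.4286; later rows by forward substitution.
  T[0,:] = [+0.0000  -0.5714  -0.7143  +0.4286]
  T[1,:] = [+0.0000  -0.2286  +0.1143  -0.6286]
  T[2,:] = [+0.0000  +0.5878  +0.5633  -0.5265]
  T[3,:] = [+0.0000  -0.1096  -0.4146  +0.5149]
|eigenvalues of T|: 1.1672, 0.2448, 0.2448, 0.0000.
ρ = 1.1672; 1.1672 > 1: divergent.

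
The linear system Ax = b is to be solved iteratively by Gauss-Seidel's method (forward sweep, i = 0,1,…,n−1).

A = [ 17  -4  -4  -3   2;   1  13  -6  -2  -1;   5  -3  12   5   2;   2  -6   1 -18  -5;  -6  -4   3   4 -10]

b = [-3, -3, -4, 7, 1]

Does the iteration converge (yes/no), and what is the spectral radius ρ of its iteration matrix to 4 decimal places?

Split A = D + L + U, D = diag(17, 13, 12, -18, -10).
GS T = -(D+L)⁻¹U: row 0 first, T[0,3] = -(-3)/(17) = +0.1765; later rows by forward substitution.
  T[0,:] = [+0.0000, +0.2353, +0.2353, +0.1765, -0.1176]
  T[1,:] = [+0.0000, -0.0181, +0.4434, +0.1403, +0.0860]
  T[2,:] = [+0.0000, -0.1026, +0.0128, -0.4551, -0.0962]
  T[3,:] = [+0.0000, +0.0265, -0.1210, -0.0524, -0.3248]
  T[4,:] = [+0.0000, -0.1541, -0.3631, -0.3195, -0.1226]
|eigenvalues of T|: 0.5291, 0.3360, 0.3360, 0.1263, 0.0000.
ρ(T) = max|λ| = 0.5291; 0.5291 < 1, so it converges for any x₀.

yes, ρ = 0.5291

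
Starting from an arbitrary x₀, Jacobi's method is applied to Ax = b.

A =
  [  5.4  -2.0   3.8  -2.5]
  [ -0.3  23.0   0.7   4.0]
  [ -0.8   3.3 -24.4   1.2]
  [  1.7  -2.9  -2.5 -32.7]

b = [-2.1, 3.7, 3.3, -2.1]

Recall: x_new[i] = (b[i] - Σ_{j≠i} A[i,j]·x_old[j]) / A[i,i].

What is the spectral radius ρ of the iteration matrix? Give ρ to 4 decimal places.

Split A = D + L + U, D = diag(5.4, 23, -24.4, -32.7).
T_J = -D⁻¹(L+U): T[2,0] = -(-0.8)/(-24.4) = -0.0328; T[2,2] = 0.
  T[0,:] = [+0.0000, +0.3704, -0.7037, +0.4630]
  T[1,:] = [+0.0130, +0.0000, -0.0304, -0.1739]
  T[2,:] = [-0.0328, +0.1352, +0.0000, +0.0492]
  T[3,:] = [+0.0520, -0.0887, -0.0765, +0.0000]
eigenvalue magnitudes: 0.2771, 0.2267, 0.0766, 0.0766.
ρ = 0.2771; 0.2771 < 1, so it converges for any x₀.

0.2771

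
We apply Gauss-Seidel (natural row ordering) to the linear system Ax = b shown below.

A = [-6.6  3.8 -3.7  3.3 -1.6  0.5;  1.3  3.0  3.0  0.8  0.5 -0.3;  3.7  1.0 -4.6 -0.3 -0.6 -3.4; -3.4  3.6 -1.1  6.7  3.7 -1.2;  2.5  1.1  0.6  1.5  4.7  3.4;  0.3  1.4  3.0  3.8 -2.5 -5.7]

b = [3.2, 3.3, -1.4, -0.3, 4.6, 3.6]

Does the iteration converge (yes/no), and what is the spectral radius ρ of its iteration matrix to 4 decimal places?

Split A = D + L + U, D = diag(-6.6, 3, -4.6, 6.7, 4.7, -5.7).
GS T = -(D+L)⁻¹U: row 0 first, T[0,5] = -(0.5)/(-6.6) = +0.0758; later rows by forward substitution.
  T[0,:] = [+0.0000  +0.5758  -0.5606  +0.5000  -0.2424  +0.0758]
  T[1,:] = [+0.0000  -0.2495  -0.7571  -0.4833  -0.0616  +0.0672]
  T[2,:] = [+0.0000  +0.4089  -0.6155  +0.2319  -0.3388  -0.6636]
  T[3,:] = [+0.0000  +0.4934  +0.0212  +0.5515  -0.6978  +0.0725]
  T[4,:] = [+0.0000  -0.4575  +0.5472  -0.3585  +0.4093  -0.7178]
  T[5,:] = [+0.0000  +0.7138  -0.7652  +0.5545  -0.8509  +0.0344]
|λ(T)| sorted: 1.3767, 0.5686, 0.5686, 0.1620, 0.0110, 0.0000.
ρ(T) = max|λ| = 1.3767; 1.3767 > 1 ⇒ diverges.

no, ρ = 1.3767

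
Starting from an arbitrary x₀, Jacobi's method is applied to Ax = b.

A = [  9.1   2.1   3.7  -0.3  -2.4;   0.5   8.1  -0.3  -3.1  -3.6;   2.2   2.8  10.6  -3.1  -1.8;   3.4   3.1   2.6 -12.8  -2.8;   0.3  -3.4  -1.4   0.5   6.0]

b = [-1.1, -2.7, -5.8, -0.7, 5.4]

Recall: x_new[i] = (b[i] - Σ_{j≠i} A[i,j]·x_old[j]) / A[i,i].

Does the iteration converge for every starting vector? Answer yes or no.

Let D = diag(9.1, 8.1, 10.6, -12.8, 6); L, U the strict triangles.
Jacobi T = -D⁻¹(L+U): T[3,2] = -(2.6)/(-12.8) = +0.2031; T[3,3] = 0.
  T[0,:] = [+0.0000  -0.2308  -0.4066  +0.0330  +0.2637]
  T[1,:] = [-0.0617  +0.0000  +0.0370  +0.3827  +0.4444]
  T[2,:] = [-0.2075  -0.2642  +0.0000  +0.2925  +0.1698]
  T[3,:] = [+0.2656  +0.2422  +0.2031  +0.0000  -0.2188]
  T[4,:] = [-0.0500  +0.5667  +0.2333  -0.0833  +0.0000]
|eigenvalues of T|: 0.8835, 0.4662, 0.2954, 0.2954, 0.0929.
ρ(T) = max|λ| = 0.8835; 0.8835 < 1 ⇒ converges.

yes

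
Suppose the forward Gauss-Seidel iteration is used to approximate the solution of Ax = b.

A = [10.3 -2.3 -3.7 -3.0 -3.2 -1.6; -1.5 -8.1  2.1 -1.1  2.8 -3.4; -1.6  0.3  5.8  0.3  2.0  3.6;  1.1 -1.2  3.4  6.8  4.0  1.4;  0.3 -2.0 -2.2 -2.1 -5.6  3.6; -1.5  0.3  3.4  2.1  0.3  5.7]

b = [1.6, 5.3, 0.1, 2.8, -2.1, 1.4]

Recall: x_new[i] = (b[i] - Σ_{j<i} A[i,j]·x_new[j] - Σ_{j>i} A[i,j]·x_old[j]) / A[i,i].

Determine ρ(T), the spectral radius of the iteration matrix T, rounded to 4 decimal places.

Let D = diag(10.3, -8.1, 5.8, 6.8, -5.6, 5.7); L, U the strict triangles.
T_GS = -(D+L)⁻¹U: row 0 first, T[0,3] = -(-3)/(10.3) = +0.2913; later rows by forward substitution.
  T[0,:] = [+0.0000  +0.2233  +0.3592  +0.2913  +0.3107  +0.1553]
  T[1,:] = [+0.0000  -0.0414  +0.1927  -0.1897  +0.2881  -0.4485]
  T[2,:] = [+0.0000  +0.0637  +0.0891  +0.0384  -0.2740  -0.5546]
  T[3,:] = [+0.0000  -0.0753  -0.0687  -0.0998  -0.4506  -0.0328]
  T[4,:] = [+0.0000  +0.0299  -0.0589  +0.1057  +0.1904  +1.0416]
  T[5,:] = [+0.0000  +0.0491  +0.0596  +0.0949  +0.3860  +0.3526]
moduli |λ_i(T)| = 0.8274, 0.3573, 0.1755, 0.1606, 0.0358, 0.0000.
spectral radius ρ = 0.8274; 0.8274 < 1 ⇒ converges.

0.8274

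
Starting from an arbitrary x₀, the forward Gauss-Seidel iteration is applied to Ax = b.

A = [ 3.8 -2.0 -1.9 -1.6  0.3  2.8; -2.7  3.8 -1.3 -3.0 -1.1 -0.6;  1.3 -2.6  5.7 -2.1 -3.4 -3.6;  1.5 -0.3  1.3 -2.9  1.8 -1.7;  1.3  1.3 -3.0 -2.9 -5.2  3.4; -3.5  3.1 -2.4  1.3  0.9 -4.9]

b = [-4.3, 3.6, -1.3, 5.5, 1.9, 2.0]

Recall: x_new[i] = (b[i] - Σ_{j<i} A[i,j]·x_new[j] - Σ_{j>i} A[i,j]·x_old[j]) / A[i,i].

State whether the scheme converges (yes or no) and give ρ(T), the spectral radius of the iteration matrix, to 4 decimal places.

no, ρ = 1.1570

Diagonal D = diag(3.8, 3.8, 5.7, -2.9, -5.2, -4.9); L, U strict lower/upper.
GS T = -(D+L)⁻¹U: row 0 first, T[0,4] = -(0.3)/(3.8) = -0.0789; later rows by forward substitution.
  T[0,:] = [+0.0000 +0.5263 +0.5000 +0.4211 -0.0789 -0.7368]
  T[1,:] = [+0.0000 +0.3740 +0.6974 +1.0886 +0.2334 -0.3657]
  T[2,:] = [+0.0000 +0.0505 +0.2041 +0.7690 +0.7210 +0.6328]
  T[3,:] = [+0.0000 +0.2562 +0.2780 +0.4499 +0.8789 -0.6458]
  T[4,:] = [+0.0000 +0.0530 +0.0266 -0.3171 -0.8675 +0.3733]
  T[5,:] = [+0.0000 -0.0864 +0.0627 +0.0725 -0.0752 -0.1178]
|roots of det(T-λI)|: 1.1570, 0.5289, 0.5289, 0.4008, 0.1482, 0.0000.
ρ(T) = max|λ| = 1.1570; 1.1570 > 1 ⇒ diverges.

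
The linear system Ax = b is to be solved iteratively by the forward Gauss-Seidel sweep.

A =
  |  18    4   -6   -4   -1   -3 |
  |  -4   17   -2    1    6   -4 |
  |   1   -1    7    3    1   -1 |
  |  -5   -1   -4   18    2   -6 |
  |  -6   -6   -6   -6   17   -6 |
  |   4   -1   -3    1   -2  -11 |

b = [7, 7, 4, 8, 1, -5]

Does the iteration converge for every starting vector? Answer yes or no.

yes

Diagonal D = diag(18, 17, 7, 18, 17, -11); L, U strict lower/upper.
T_GS = -(D+L)⁻¹U: row 0 first, T[0,4] = -(-1)/(18) = +0.0556; later rows by forward substitution.
  T[0,:] = [+0.0000  -0.2222  +0.3333  +0.2222  +0.0556  +0.1667]
  T[1,:] = [+0.0000  -0.0523  +0.1961  -0.0065  -0.3399  +0.2745]
  T[2,:] = [+0.0000  +0.0243  -0.0196  -0.4613  -0.1993  +0.1583]
  T[3,:] = [+0.0000  -0.0592  +0.0991  -0.0411  -0.1589  +0.4300]
  T[4,:] = [+0.0000  -0.1092  +0.2149  -0.1012  -0.2268  +0.7163]
  T[5,:] = [+0.0000  -0.0682  +0.0787  +0.2219  +0.1323  -0.0987]
|eigenvalues of T|: 0.5970, 0.1718, 0.1286, 0.1286, 0.0942, 0.0000.
spectral radius ρ = 0.5970; 0.5970 < 1 ⇒ converges.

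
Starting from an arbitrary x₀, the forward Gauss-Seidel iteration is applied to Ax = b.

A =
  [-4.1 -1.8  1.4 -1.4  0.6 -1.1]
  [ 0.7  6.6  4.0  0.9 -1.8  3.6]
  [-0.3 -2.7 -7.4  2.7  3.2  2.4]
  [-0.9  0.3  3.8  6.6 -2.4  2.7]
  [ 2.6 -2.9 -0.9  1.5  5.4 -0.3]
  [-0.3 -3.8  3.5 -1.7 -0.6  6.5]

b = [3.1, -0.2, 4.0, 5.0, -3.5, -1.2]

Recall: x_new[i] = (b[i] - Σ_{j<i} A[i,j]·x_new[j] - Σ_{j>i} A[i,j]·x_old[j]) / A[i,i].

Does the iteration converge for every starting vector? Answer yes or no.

A = D + L + U where D = diag(-4.1, 6.6, -7.4, 6.6, 5.4, 6.5).
T_GS = -(D+L)⁻¹U: row 0 first, T[0,5] = -(-1.1)/(-4.1) = -0.2683; later rows by forward substitution.
  T[0,:] = [+0.0000 -0.4390 +0.3415 -0.3415 +0.1463 -0.2683]
  T[1,:] = [+0.0000 +0.0466 -0.6423 -0.1001 +0.2572 -0.5170]
  T[2,:] = [+0.0000 +0.0008 +0.2205 +0.4152 +0.3327 +0.5238]
  T[3,:] = [+0.0000 -0.0624 -0.0512 -0.2811 +0.1804 -0.7238]
  T[4,:] = [+0.0000 +0.2539 -0.4584 +0.2579 +0.0730 +0.1954]
  T[5,:] = [+0.0000 +0.0136 -0.5342 -0.3476 +0.0319 -0.7679]
moduli |λ_i(T)| = 0.9200, 0.4346, 0.4346, 0.0777, 0.0067, 0.0000.
ρ(T) = max|λ| = 0.9200; 0.9200 < 1 ⇒ converges.

yes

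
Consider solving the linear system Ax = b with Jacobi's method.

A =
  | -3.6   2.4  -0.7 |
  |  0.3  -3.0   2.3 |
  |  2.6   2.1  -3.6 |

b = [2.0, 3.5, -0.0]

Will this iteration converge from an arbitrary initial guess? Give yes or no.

Diagonal D = diag(-3.6, -3, -3.6); L, U strict lower/upper.
T_J = -D⁻¹(L+U): T[0,2] = -(-0.7)/(-3.6) = -0.1944; T[0,0] = 0.
  T[0,:] = [+0.0000, +0.6667, -0.1944]
  T[1,:] = [+0.1000, +0.0000, +0.7667]
  T[2,:] = [+0.7222, +0.5833, +0.0000]
|roots of det(T-λI)|: 0.8825, 0.6367, 0.6367.
ρ = 0.8825; 0.8825 < 1 ⇒ converges.

yes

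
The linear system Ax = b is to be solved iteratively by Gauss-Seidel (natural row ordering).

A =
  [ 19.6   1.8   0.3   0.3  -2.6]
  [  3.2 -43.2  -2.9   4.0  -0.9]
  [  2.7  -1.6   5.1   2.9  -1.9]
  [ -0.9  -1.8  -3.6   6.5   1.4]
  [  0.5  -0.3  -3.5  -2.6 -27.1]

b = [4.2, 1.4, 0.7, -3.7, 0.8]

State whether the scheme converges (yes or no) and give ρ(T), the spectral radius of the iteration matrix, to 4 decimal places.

Let D = diag(19.6, -43.2, 5.1, 6.5, -27.1); L, U the strict triangles.
GS T = -(D+L)⁻¹U: row 0 first, T[0,2] = -(0.3)/(19.6) = -0.0153; later rows by forward substitution.
  T[0,:] = [+0.0000  -0.0918  -0.0153  -0.0153  +0.1327]
  T[1,:] = [+0.0000  -0.0068  -0.0683  +0.0915  -0.0110]
  T[2,:] = [+0.0000  +0.0465  -0.0133  -0.5318  +0.2989]
  T[3,:] = [+0.0000  +0.0111  -0.0284  -0.2713  -0.0345]
  T[4,:] = [+0.0000  -0.0087  +0.0049  +0.0934  -0.0327]
|eigenvalues of T|: 0.3164, 0.0448, 0.0448, 0.0220, 0.0000.
spectral radius ρ = 0.3164; 0.3164 < 1: convergent.

yes, ρ = 0.3164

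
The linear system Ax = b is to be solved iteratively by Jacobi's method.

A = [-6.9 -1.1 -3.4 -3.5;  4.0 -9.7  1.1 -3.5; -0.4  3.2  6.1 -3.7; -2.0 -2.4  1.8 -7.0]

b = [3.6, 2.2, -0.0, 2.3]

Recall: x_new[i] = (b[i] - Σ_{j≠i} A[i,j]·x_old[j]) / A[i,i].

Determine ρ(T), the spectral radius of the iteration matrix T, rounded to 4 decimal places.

0.8610

A = D + L + U where D = diag(-6.9, -9.7, 6.1, -7).
Jacobi: T = -D⁻¹(L+U), T[2,0] = -(-0.4)/(6.1) = +0.0656; T[2,2] = 0.
  T[0,:] = [+0.0000, -0.1594, -0.4928, -0.5072]
  T[1,:] = [+0.4124, +0.0000, +0.1134, -0.3608]
  T[2,:] = [+0.0656, -0.5246, +0.0000, +0.6066]
  T[3,:] = [-0.2857, -0.3429, +0.2571, +0.0000]
eigenvalue magnitudes: 0.8610, 0.5415, 0.5415, 0.4966.
ρ = 0.8610; 0.8610 < 1 ⇒ converges.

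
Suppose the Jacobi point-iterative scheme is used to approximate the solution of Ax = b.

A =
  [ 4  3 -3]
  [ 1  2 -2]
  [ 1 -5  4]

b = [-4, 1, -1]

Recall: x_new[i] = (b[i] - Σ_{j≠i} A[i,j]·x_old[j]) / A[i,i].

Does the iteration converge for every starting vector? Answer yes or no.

Diagonal D = diag(4, 2, 4); L, U strict lower/upper.
Jacobi: T = -D⁻¹(L+U), T[1,0] = -(1)/(2) = -0.5000; T[1,1] = 0.
  T[0,:] = [+0.0000  -0.7500  +0.7500]
  T[1,:] = [-0.5000  +0.0000  +1.0000]
  T[2,:] = [-0.2500  +1.2500  +0.0000]
|λ(T)| sorted: 1.2869, 1.0855, 0.2013.
spectral radius ρ = 1.2869; 1.2869 > 1 ⇒ diverges.

no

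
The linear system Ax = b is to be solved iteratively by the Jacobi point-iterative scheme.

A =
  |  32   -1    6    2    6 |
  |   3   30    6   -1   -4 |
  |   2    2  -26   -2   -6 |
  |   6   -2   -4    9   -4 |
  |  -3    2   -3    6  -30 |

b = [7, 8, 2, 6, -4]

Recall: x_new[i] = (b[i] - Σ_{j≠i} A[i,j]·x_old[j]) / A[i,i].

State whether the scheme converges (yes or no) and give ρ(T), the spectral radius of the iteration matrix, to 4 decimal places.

Write A = D+L+U with D = diag(32, 30, -26, 9, -30).
Jacobi: T = -D⁻¹(L+U), T[2,0] = -(2)/(-26) = +0.0769; T[2,2] = 0.
  T[0,:] = [+0.0000, +0.0312, -0.1875, -0.0625, -0.1875]
  T[1,:] = [-0.1000, +0.0000, -0.2000, +0.0333, +0.1333]
  T[2,:] = [+0.0769, +0.0769, +0.0000, -0.0769, -0.2308]
  T[3,:] = [-0.6667, +0.2222, +0.4444, +0.0000, +0.4444]
  T[4,:] = [-0.1000, +0.0667, -0.1000, +0.2000, +0.0000]
|eigenvalues of T|: 0.4021, 0.2553, 0.2553, 0.1427, 0.1427.
spectral radius ρ = 0.4021; 0.4021 < 1: convergent.

yes, ρ = 0.4021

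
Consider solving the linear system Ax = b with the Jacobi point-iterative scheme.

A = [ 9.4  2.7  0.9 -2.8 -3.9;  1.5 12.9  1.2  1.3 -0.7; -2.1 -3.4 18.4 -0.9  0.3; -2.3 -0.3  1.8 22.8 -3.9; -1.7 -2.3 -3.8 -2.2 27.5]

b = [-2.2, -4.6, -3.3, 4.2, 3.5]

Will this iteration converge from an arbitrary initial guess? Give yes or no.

yes

A = D + L + U where D = diag(9.4, 12.9, 18.4, 22.8, 27.5).
Jacobi T = -D⁻¹(L+U): T[2,4] = -(0.3)/(18.4) = -0.0163; T[2,2] = 0.
  T[0,:] = [+0.0000, -0.2872, -0.0957, +0.2979, +0.4149]
  T[1,:] = [-0.1163, +0.0000, -0.0930, -0.1008, +0.0543]
  T[2,:] = [+0.1141, +0.1848, +0.0000, +0.0489, -0.0163]
  T[3,:] = [+0.1009, +0.0132, -0.0789, +0.0000, +0.1711]
  T[4,:] = [+0.0618, +0.0836, +0.1382, +0.0800, +0.0000]
eigenvalue magnitudes: 0.3245, 0.2146, 0.2146, 0.1306, 0.1204.
spectral radius ρ = 0.3245; 0.3245 < 1, so it converges for any x₀.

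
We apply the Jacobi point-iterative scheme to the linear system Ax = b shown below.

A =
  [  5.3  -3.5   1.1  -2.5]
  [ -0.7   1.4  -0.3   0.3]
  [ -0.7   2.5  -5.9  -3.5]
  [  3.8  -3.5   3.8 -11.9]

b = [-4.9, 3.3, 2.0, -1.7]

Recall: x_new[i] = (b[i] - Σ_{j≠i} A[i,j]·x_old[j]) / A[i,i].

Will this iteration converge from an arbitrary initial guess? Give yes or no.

A = D + L + U where D = diag(5.3, 1.4, -5.9, -11.9).
Jacobi T = -D⁻¹(L+U): T[1,3] = -(0.3)/(1.4) = -0.2143; T[1,1] = 0.
  T[0,:] = [+0.0000, +0.6604, -0.2075, +0.4717]
  T[1,:] = [+0.5000, +0.0000, +0.2143, -0.2143]
  T[2,:] = [-0.1186, +0.4237, +0.0000, -0.5932]
  T[3,:] = [+0.3193, -0.2941, +0.3193, +0.0000]
|eigenvalues of T|: 0.8435, 0.6033, 0.3110, 0.3110.
spectral radius ρ = 0.8435; 0.8435 < 1 ⇒ converges.

yes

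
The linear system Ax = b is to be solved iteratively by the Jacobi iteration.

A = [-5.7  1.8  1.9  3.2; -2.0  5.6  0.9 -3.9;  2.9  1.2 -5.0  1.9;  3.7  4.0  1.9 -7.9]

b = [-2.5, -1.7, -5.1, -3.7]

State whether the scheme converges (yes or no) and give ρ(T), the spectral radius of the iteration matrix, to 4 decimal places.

no, ρ = 1.1292

Write A = D+L+U with D = diag(-5.7, 5.6, -5, -7.9).
Jacobi T = -D⁻¹(L+U): T[2,3] = -(1.9)/(-5) = +0.3800; T[2,2] = 0.
  T[0,:] = [+0.0000  +0.3158  +0.3333  +0.5614]
  T[1,:] = [+0.3571  +0.0000  -0.1607  +0.6964]
  T[2,:] = [+0.5800  +0.2400  +0.0000  +0.3800]
  T[3,:] = [+0.4684  +0.5063  +0.2405  +0.0000]
moduli |λ_i(T)| = 1.1292, 0.5821, 0.5821, 0.0330.
ρ(T) = max|λ| = 1.1292; 1.1292 > 1, so it fails to converge.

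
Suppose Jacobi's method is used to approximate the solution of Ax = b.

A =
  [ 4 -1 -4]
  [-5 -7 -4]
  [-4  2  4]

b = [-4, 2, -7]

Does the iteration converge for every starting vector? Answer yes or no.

no

Diagonal D = diag(4, -7, 4); L, U strict lower/upper.
Jacobi: T = -D⁻¹(L+U), T[2,0] = -(-4)/(4) = +1.0000; T[2,2] = 0.
  T[0,:] = [+0.0000 +0.2500 +1.0000]
  T[1,:] = [-0.7143 +0.0000 -0.5714]
  T[2,:] = [+1.0000 -0.5000 +0.0000]
|roots of det(T-λI)|: 1.1382, 0.9373, 0.2009.
ρ = 1.1382; 1.1382 > 1, so it fails to converge.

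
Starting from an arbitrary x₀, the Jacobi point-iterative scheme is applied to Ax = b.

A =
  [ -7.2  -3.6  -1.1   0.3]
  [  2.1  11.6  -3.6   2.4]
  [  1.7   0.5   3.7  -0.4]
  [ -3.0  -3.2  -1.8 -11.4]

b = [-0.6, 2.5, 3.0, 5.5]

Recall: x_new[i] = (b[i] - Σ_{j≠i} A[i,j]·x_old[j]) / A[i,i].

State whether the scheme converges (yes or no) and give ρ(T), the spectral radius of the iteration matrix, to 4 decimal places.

Split A = D + L + U, D = diag(-7.2, 11.6, 3.7, -11.4).
T_J = -D⁻¹(L+U): T[0,2] = -(-1.1)/(-7.2) = -0.1528; T[0,0] = 0.
  T[0,:] = [+0.0000 -0.5000 -0.1528 +0.0417]
  T[1,:] = [-0.1810 +0.0000 +0.3103 -0.2069]
  T[2,:] = [-0.4595 -0.1351 +0.0000 +0.1081]
  T[3,:] = [-0.2632 -0.2807 -0.1579 +0.0000]
|roots of det(T-λI)|: 0.5104, 0.3622, 0.2408, 0.2408.
spectral radius ρ = 0.5104; 0.5104 < 1, so it converges for any x₀.

yes, ρ = 0.5104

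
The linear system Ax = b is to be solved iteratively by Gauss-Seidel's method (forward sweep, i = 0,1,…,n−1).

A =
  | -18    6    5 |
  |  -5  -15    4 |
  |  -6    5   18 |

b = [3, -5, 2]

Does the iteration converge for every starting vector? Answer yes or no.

Write A = D+L+U with D = diag(-18, -15, 18).
Gauss-Seidel: T = -(D+L)⁻¹U, row 0 first, T[0,2] = -(5)/(-18) = +0.2778; later rows by forward substitution.
  T[0,:] = [+0.0000  +0.3333  +0.2778]
  T[1,:] = [+0.0000  -0.1111  +0.1741]
  T[2,:] = [+0.0000  +0.1420  +0.0442]
eigenvalue magnitudes: 0.2088, 0.1419, 0.0000.
ρ = 0.2088; 0.2088 < 1: convergent.

yes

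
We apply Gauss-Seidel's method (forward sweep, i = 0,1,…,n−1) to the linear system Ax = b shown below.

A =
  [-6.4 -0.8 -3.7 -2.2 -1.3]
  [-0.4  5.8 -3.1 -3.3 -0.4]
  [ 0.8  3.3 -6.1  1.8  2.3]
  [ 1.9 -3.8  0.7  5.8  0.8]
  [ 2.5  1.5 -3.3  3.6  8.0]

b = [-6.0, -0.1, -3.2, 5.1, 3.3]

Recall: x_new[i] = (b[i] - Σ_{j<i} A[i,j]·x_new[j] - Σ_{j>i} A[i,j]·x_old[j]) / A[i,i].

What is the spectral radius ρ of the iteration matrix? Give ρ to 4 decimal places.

0.8449

A = D + L + U where D = diag(-6.4, 5.8, -6.1, 5.8, 8).
Gauss-Seidel: T = -(D+L)⁻¹U, row 0 first, T[0,1] = -(-0.8)/(-6.4) = -0.1250; later rows by forward substitution.
  T[0,:] = [+0.0000 -0.1250 -0.5781 -0.3438 -0.2031]
  T[1,:] = [+0.0000 -0.0086 +0.4946 +0.5453 +0.0550]
  T[2,:] = [+0.0000 -0.0211 +0.1918 +0.5450 +0.3801]
  T[3,:] = [+0.0000 +0.0378 +0.4903 +0.4041 -0.0813]
  T[4,:] = [+0.0000 +0.0150 -0.0536 +0.0482 +0.2465]
|roots of det(T-λI)|: 0.8449, 0.1765, 0.1495, 0.0381, 0.0000.
spectral radius ρ = 0.8449; 0.8449 < 1 ⇒ converges.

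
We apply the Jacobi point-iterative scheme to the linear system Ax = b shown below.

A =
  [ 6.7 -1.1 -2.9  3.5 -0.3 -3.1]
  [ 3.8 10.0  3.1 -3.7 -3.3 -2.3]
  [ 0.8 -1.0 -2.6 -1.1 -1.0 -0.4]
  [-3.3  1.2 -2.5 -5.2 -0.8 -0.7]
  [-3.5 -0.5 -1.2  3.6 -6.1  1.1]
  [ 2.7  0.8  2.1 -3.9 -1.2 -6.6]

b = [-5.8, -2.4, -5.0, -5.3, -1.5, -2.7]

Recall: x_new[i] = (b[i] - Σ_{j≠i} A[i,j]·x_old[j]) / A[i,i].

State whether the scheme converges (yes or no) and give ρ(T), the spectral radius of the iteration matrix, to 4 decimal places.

no, ρ = 1.2769

Write A = D+L+U with D = diag(6.7, 10, -2.6, -5.2, -6.1, -6.6).
Jacobi: T = -D⁻¹(L+U), T[1,4] = -(-3.3)/(10) = +0.3300; T[1,1] = 0.
  T[0,:] = [+0.0000, +0.1642, +0.4328, -0.5224, +0.0448, +0.4627]
  T[1,:] = [-0.3800, +0.0000, -0.3100, +0.3700, +0.3300, +0.2300]
  T[2,:] = [+0.3077, -0.3846, +0.0000, -0.4231, -0.3846, -0.1538]
  T[3,:] = [-0.6346, +0.2308, -0.4808, +0.0000, -0.1538, -0.1346]
  T[4,:] = [-0.5738, -0.0820, -0.1967, +0.5902, +0.0000, +0.1803]
  T[5,:] = [+0.4091, +0.1212, +0.3182, -0.5909, -0.1818, +0.0000]
moduli |λ_i(T)| = 1.2769, 0.4554, 0.4554, 0.4367, 0.3719, 0.1267.
spectral radius ρ = 1.2769; 1.2769 > 1 ⇒ diverges.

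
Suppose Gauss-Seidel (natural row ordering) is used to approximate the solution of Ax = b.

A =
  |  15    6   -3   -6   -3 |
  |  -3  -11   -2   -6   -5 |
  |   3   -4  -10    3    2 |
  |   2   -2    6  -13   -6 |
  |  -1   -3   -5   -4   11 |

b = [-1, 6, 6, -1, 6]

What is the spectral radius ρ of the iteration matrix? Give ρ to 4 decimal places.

Write A = D+L+U with D = diag(15, -11, -10, -13, 11).
Gauss-Seidel: T = -(D+L)⁻¹U, row 0 first, T[0,2] = -(-3)/(15) = +0.2000; later rows by forward substitution.
  T[0,:] = [+0.0000  -0.4000  +0.2000  +0.4000  +0.2000]
  T[1,:] = [+0.0000  +0.1091  -0.2364  -0.6545  -0.5091]
  T[2,:] = [+0.0000  -0.1636  +0.1545  +0.6818  +0.4636]
  T[3,:] = [+0.0000  -0.1538  +0.1385  +0.4769  -0.1385]
  T[4,:] = [+0.0000  -0.1369  +0.0743  +0.3412  +0.0397]
|eigenvalues of T|: 0.9078, 0.1140, 0.1140, 0.0776, 0.0000.
spectral radius ρ = 0.9078; 0.9078 < 1, so it converges for any x₀.

0.9078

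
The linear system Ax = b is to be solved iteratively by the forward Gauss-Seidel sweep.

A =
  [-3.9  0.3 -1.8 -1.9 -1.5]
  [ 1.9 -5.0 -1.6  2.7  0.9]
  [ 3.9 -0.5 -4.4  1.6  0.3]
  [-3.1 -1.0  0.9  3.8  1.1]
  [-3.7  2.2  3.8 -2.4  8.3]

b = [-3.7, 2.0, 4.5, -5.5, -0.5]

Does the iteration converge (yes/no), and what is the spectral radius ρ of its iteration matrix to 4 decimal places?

Split A = D + L + U, D = diag(-3.9, -5, -4.4, 3.8, 8.3).
GS T = -(D+L)⁻¹U: row 0 first, T[0,3] = -(-1.9)/(-3.9) = -0.4872; later rows by forward substitution.
  T[0,:] = [+0.0000, +0.0769, -0.4615, -0.4872, -0.3846]
  T[1,:] = [+0.0000, +0.0292, -0.4954, +0.3549, +0.0338]
  T[2,:] = [+0.0000, +0.0649, -0.3528, -0.1085, -0.2766]
  T[3,:] = [+0.0000, +0.0551, -0.4233, -0.2783, -0.5288]
  T[4,:] = [+0.0000, +0.0128, -0.0353, -0.3420, -0.2067]
|roots of det(T-λI)|: 0.8336, 0.1186, 0.1081, 0.1081, 0.0000.
ρ = 0.8336; 0.8336 < 1, so it converges for any x₀.

yes, ρ = 0.8336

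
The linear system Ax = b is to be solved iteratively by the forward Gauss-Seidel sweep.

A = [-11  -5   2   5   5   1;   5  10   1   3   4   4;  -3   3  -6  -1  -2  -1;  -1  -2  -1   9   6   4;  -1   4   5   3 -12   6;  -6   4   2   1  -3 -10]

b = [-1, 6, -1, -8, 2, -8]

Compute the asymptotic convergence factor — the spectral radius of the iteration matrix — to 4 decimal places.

Diagonal D = diag(-11, 10, -6, 9, -12, -10); L, U strict lower/upper.
GS T = -(D+L)⁻¹U: row 0 first, T[0,2] = -(2)/(-11) = +0.1818; later rows by forward substitution.
  T[0,:] = [+0.0000, -0.4545, +0.1818, +0.4545, +0.4545, +0.0909]
  T[1,:] = [+0.0000, +0.2273, -0.1909, -0.5273, -0.6273, -0.4455]
  T[2,:] = [+0.0000, +0.3409, -0.1864, -0.6576, -0.8742, -0.4348]
  T[3,:] = [+0.0000, +0.0379, -0.0429, -0.1397, -0.8527, -0.5816]
  T[4,:] = [+0.0000, +0.2652, -0.1672, -0.5226, -0.8244, +0.0173]
  T[5,:] = [+0.0000, +0.3561, -0.1769, -0.4724, -0.5364, -0.3831]
eigenvalue magnitudes: 1.3362, 0.4195, 0.2415, 0.2415, 0.0463, 0.0000.
ρ(T) = max|λ| = 1.3362; 1.3362 > 1: divergent.

1.3362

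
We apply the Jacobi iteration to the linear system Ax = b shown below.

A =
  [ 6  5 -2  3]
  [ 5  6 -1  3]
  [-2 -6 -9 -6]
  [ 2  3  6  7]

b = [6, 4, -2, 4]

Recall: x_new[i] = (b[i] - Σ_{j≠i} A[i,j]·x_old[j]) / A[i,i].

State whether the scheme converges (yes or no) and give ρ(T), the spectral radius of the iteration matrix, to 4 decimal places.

no, ρ = 1.2629

Split A = D + L + U, D = diag(6, 6, -9, 7).
T_J = -D⁻¹(L+U): T[1,3] = -(3)/(6) = -0.5000; T[1,1] = 0.
  T[0,:] = [+0.0000 -0.8333 +0.3333 -0.5000]
  T[1,:] = [-0.8333 +0.0000 +0.1667 -0.5000]
  T[2,:] = [-0.2222 -0.6667 +0.0000 -0.6667]
  T[3,:] = [-0.2857 -0.4286 -0.8571 +0.0000]
eigenvalue magnitudes: 1.2629, 0.8987, 0.6330, 0.2688.
ρ(T) = max|λ| = 1.2629; 1.2629 > 1 ⇒ diverges.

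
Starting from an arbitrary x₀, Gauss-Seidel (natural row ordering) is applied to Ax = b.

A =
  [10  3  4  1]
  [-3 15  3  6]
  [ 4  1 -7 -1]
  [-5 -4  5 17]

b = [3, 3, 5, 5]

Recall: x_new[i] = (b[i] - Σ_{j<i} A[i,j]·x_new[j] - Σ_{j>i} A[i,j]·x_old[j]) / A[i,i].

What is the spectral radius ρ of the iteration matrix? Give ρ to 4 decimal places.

0.5161

Diagonal D = diag(10, 15, -7, 17); L, U strict lower/upper.
GS T = -(D+L)⁻¹U: row 0 first, T[0,1] = -(3)/(10) = -0.3000; later rows by forward substitution.
  T[0,:] = [+0.0000 -0.3000 -0.4000 -0.1000]
  T[1,:] = [+0.0000 -0.0600 -0.2800 -0.4200]
  T[2,:] = [+0.0000 -0.1800 -0.2686 -0.2600]
  T[3,:] = [+0.0000 -0.0494 -0.1045 -0.0518]
|roots of det(T-λI)|: 0.5161, 0.0699, 0.0699, 0.0000.
spectral radius ρ = 0.5161; 0.5161 < 1, so it converges for any x₀.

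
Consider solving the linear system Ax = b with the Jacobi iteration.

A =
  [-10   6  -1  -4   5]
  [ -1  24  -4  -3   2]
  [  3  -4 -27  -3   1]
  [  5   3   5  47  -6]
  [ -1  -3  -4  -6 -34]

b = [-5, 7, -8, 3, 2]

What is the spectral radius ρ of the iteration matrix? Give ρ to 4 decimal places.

Write A = D+L+U with D = diag(-10, 24, -27, 47, -34).
Jacobi: T = -D⁻¹(L+U), T[2,3] = -(-3)/(-27) = -0.1111; T[2,2] = 0.
  T[0,:] = [+0.0000  +0.6000  -0.1000  -0.4000  +0.5000]
  T[1,:] = [+0.0417  +0.0000  +0.1667  +0.1250  -0.0833]
  T[2,:] = [+0.1111  -0.1481  +0.0000  -0.1111  +0.0370]
  T[3,:] = [-0.1064  -0.0638  -0.1064  +0.0000  +0.1277]
  T[4,:] = [-0.0294  -0.0882  -0.1176  -0.1765  +0.0000]
|eigenvalues of T|: 0.2926, 0.2019, 0.2019, 0.1670, 0.1670.
ρ = 0.2926; 0.2926 < 1 ⇒ converges.

0.2926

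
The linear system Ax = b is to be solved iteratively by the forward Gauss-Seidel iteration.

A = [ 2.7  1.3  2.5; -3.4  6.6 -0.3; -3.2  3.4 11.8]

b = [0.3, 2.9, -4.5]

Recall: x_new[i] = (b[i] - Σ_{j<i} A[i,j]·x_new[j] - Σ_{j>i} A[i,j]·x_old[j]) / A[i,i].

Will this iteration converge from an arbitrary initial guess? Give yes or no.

A = D + L + U where D = diag(2.7, 6.6, 11.8).
Gauss-Seidel: T = -(D+L)⁻¹U, row 0 first, T[0,2] = -(2.5)/(2.7) = -0.9259; later rows by forward substitution.
  T[0,:] = [+0.0000  -0.4815  -0.9259]
  T[1,:] = [+0.0000  -0.2480  -0.4315]
  T[2,:] = [+0.0000  -0.0591  -0.1268]
moduli |λ_i(T)| = 0.3582, 0.0166, 0.0000.
ρ = 0.3582; 0.3582 < 1, so it converges for any x₀.

yes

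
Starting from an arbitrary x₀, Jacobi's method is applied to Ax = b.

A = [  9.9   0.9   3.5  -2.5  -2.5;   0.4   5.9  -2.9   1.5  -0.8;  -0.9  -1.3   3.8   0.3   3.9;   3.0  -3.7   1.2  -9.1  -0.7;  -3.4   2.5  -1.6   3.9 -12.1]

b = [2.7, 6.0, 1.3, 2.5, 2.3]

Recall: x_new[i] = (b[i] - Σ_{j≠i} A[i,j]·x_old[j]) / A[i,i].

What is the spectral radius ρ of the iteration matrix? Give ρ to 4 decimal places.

0.8604

Split A = D + L + U, D = diag(9.9, 5.9, 3.8, -9.1, -12.1).
T_J = -D⁻¹(L+U): T[2,1] = -(-1.3)/(3.8) = +0.3421; T[2,2] = 0.
  T[0,:] = [+0.0000, -0.0909, -0.3535, +0.2525, +0.2525]
  T[1,:] = [-0.0678, +0.0000, +0.4915, -0.2542, +0.1356]
  T[2,:] = [+0.2368, +0.3421, +0.0000, -0.0789, -1.0263]
  T[3,:] = [+0.3297, -0.4066, +0.1319, +0.0000, -0.0769]
  T[4,:] = [-0.2810, +0.2066, -0.1322, +0.3223, +0.0000]
|λ(T)| sorted: 0.8604, 0.5423, 0.4698, 0.4698, 0.0455.
spectral radius ρ = 0.8604; 0.8604 < 1 ⇒ converges.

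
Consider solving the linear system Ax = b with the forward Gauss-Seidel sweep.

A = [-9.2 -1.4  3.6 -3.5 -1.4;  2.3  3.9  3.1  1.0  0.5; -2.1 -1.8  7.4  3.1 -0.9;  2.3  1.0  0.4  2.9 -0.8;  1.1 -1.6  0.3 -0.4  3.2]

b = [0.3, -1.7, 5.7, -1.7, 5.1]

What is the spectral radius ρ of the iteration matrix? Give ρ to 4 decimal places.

Split A = D + L + U, D = diag(-9.2, 3.9, 7.4, 2.9, 3.2).
Gauss-Seidel: T = -(D+L)⁻¹U, row 0 first, T[0,4] = -(-1.4)/(-9.2) = -0.1522; later rows by forward substitution.
  T[0,:] = [+0.0000, -0.1522, +0.3913, -0.3804, -0.1522]
  T[1,:] = [+0.0000, +0.0897, -1.0256, -0.0321, -0.0385]
  T[2,:] = [+0.0000, -0.0214, -0.1384, -0.5347, +0.0691]
  T[3,:] = [+0.0000, +0.0927, +0.0624, +0.3865, +0.4003]
  T[4,:] = [+0.0000, +0.1108, -0.6266, +0.2132, +0.0766]
|roots of det(T-λI)|: 0.7760, 0.4932, 0.4932, 0.0255, 0.0000.
ρ = 0.7760; 0.7760 < 1, so it converges for any x₀.

0.7760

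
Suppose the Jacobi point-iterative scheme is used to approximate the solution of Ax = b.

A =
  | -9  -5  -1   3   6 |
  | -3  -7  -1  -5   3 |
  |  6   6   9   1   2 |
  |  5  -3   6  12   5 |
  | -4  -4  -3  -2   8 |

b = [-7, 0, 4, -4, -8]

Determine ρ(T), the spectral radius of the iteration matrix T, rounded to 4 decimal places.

1.2380

A = D + L + U where D = diag(-9, -7, 9, 12, 8).
Jacobi T = -D⁻¹(L+U): T[4,2] = -(-3)/(8) = +0.3750; T[4,4] = 0.
  T[0,:] = [+0.0000  -0.5556  -0.1111  +0.3333  +0.6667]
  T[1,:] = [-0.4286  +0.0000  -0.1429  -0.7143  +0.4286]
  T[2,:] = [-0.6667  -0.6667  +0.0000  -0.1111  -0.2222]
  T[3,:] = [-0.4167  +0.2500  -0.5000  +0.0000  -0.4167]
  T[4,:] = [+0.5000  +0.5000  +0.3750  +0.2500  +0.0000]
eigenvalue magnitudes: 1.2380, 0.6751, 0.6751, 0.4458, 0.4458.
spectral radius ρ = 1.2380; 1.2380 > 1: divergent.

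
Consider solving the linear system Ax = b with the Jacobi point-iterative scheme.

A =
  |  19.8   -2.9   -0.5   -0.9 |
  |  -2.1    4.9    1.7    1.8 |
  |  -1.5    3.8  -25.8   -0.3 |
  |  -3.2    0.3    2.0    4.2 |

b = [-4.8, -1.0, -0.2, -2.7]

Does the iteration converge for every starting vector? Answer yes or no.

yes

Split A = D + L + U, D = diag(19.8, 4.9, -25.8, 4.2).
Jacobi: T = -D⁻¹(L+U), T[0,1] = -(-2.9)/(19.8) = +0.1465; T[0,0] = 0.
  T[0,:] = [+0.0000 +0.1465 +0.0253 +0.0455]
  T[1,:] = [+0.4286 +0.0000 -0.3469 -0.3673]
  T[2,:] = [-0.0581 +0.1473 +0.0000 -0.0116]
  T[3,:] = [+0.7619 -0.0714 -0.4762 +0.0000]
|λ(T)| sorted: 0.3029, 0.2468, 0.2468, 0.1107.
ρ = 0.3029; 0.3029 < 1 ⇒ converges.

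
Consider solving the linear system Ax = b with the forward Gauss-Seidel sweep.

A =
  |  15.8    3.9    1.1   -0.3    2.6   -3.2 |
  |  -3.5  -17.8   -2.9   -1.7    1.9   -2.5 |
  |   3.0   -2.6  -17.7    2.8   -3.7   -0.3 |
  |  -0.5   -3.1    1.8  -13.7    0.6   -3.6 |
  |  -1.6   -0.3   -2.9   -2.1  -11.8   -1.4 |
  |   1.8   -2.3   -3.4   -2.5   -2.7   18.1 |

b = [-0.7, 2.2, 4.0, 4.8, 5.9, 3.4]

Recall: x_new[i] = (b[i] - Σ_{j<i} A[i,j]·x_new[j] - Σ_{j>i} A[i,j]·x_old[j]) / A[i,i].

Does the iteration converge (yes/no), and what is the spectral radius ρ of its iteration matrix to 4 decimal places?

Split A = D + L + U, D = diag(15.8, -17.8, -17.7, -13.7, -11.8, 18.1).
T_GS = -(D+L)⁻¹U: row 0 first, T[0,1] = -(3.9)/(15.8) = -0.2468; later rows by forward substitution.
  T[0,:] = [+0.0000  -0.2468  -0.0696  +0.0190  -0.1646  +0.2025]
  T[1,:] = [+0.0000  +0.0485  -0.1492  -0.0992  +0.1391  -0.1803]
  T[2,:] = [+0.0000  -0.0490  +0.0101  +0.1760  -0.2574  +0.0439]
  T[3,:] = [+0.0000  -0.0084  +0.0376  +0.0449  -0.0155  -0.2236]
  T[4,:] = [+0.0000  +0.0458  +0.0040  -0.0513  +0.0848  -0.1125]
  T[5,:] = [+0.0000  +0.0272  -0.0043  +0.0171  -0.0038  -0.0825]
moduli |λ_i(T)| = 0.2366, 0.0956, 0.0956, 0.0390, 0.0390, 0.0000.
spectral radius ρ = 0.2366; 0.2366 < 1: convergent.

yes, ρ = 0.2366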